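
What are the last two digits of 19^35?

Successive squares of 19 mod 100: 19^1≡19, 19^2≡61, 19^4≡21, 19^8≡41, 19^16≡81, 19^32≡61.
35 = 1 + 2 + 32, so 19^35 ≡ 19·61·61 ≡ 99 (mod 100).

99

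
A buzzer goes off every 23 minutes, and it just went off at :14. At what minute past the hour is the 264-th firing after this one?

264·23 = 6072.
Dividing 6072 by 60 gives quotient 101 and remainder 12.
(14 + 12) mod 60 = 26.

26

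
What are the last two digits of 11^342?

Square-and-reduce mod 100: 11^1≡11, 11^2≡21, 11^4≡41, 11^8≡81, 11^16≡61, 11^32≡21, 11^64≡41, 11^128≡81, 11^256≡61.
342 = 2 + 4 + 16 + 64 + 256, so 11^342 ≡ 21·41·61·41·61 ≡ 21 (mod 100).

21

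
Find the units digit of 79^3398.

1

The units digit of 79^n cycles with period 2: 9, 1, …
3398 mod 2 = 0, so the last digit matches 9^2 = 1.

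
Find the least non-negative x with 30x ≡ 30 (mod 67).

1

The inverse of 30 mod 67 is 38 (since 30·38 = 1140 ≡ 1).
So x ≡ 38·30 = 1140 ≡ 1 (mod 67).
Check: 30·1 = 30 = 0·67 + 30.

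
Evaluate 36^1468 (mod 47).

Square-and-reduce mod 47: 36^1≡36, 36^2≡27, 36^4≡24, 36^8≡12, 36^16≡3, 36^32≡9, 36^64≡34, 36^128≡28, 36^256≡32, 36^512≡37, 36^1024≡6.
Since 1468 = 4 + 8 + 16 + 32 + 128 + 256 + 1024 in binary, 36^1468 ≡ 24·12·3·9·28·32·6 ≡ 2 (mod 47).

2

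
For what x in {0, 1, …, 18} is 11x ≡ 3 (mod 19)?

11⁻¹ ≡ 7 (mod 19) because 11·7 = 77 = 4·19 + 1.
So x ≡ 7·3 = 21 ≡ 2 (mod 19).

2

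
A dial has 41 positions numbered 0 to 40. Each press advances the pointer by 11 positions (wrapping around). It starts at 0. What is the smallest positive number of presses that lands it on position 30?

40

The inverse of 11 mod 41 is 15 (since 11·15 = 165 ≡ 1).
Multiplying both sides by 15: x ≡ 15·30 = 450 ≡ 40 (mod 41).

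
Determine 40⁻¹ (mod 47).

47 = 1·40 + 7
40 = 5·7 + 5
7 = 1·5 + 2
5 = 2·2 + 1
2 = 2·1 + 0
Back-substituting gives 40·20 ≡ 1 (mod 47).

20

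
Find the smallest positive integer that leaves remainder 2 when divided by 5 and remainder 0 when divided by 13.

52

Since 13·2 ≡ 1 (mod 5), take x = 0 + 13·((2−0)·2 mod 5) = 0 + 13·4 = 52.
Check: 52 mod 5 = 2, 52 mod 13 = 0.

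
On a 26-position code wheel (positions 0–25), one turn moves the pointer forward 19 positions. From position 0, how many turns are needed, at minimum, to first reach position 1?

11

19·11 = 209 = 8·26 + 1, so 19⁻¹ ≡ 11 (mod 26).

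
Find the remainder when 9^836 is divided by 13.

Successive squares of 9 mod 13: 9^1≡9, 9^2≡3, 9^4≡9, 9^8≡3, 9^16≡9, 9^32≡3, 9^64≡9, 9^128≡3, 9^256≡9, 9^512≡3.
836 = 4 + 64 + 256 + 512, so 9^836 ≡ 9·9·9·3 ≡ 3 (mod 13).

3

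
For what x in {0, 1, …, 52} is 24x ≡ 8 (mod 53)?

18

24⁻¹ ≡ 42 (mod 53) because 24·42 = 1008 = 19·53 + 1.
Multiplying both sides by 42: x ≡ 42·8 = 336 ≡ 18 (mod 53).
Check: 24·18 = 432 = 8·53 + 8.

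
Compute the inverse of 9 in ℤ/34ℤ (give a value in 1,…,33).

9·19 = 171 = 5·34 + 1, so 9⁻¹ ≡ 19 (mod 34).

19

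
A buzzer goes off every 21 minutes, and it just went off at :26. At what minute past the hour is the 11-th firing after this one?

11·21 = 231.
231 mod 60 = 51 (since 3·60 = 180).
(26 + 51) mod 60 = 17.

17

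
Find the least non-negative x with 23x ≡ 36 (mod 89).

The inverse of 23 mod 89 is 31 (since 23·31 = 713 ≡ 1).
So x ≡ 31·36 = 1116 ≡ 48 (mod 89).

48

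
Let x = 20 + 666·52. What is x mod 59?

19

666·52 = 34632.
34632 − 586·59 = 58, so 34632 ≡ 58 (mod 59).
(20 + 58) mod 59 = 19.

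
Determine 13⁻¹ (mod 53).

49

53 = 4·13 + 1
13 = 13·1 + 0
Back-substituting gives 13·49 ≡ 1 (mod 53).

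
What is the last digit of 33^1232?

1

The units digit of 33^n cycles with period 4: 3, 9, 7, 1, …
1232 leaves remainder 0 on division by 4, so 33^1232 ends in 1.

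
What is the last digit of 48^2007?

Last digits of 8^n: 8, 4, 2, 6 (period 4).
2007 mod 4 = 3, so the last digit matches 8^3 = 2.

2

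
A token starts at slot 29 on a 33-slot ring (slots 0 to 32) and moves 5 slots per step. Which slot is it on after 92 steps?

92·5 = 460.
460 mod 33 = 31 (since 13·33 = 429).
(29 + 31) mod 33 = 27.

27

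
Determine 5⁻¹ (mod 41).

41 = 8·5 + 1
5 = 5·1 + 0
Back-substituting gives 5·33 ≡ 1 (mod 41).

33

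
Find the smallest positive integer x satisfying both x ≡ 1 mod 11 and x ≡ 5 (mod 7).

12

x ≡ 5 (mod 7) gives x ∈ {5, 12}.
The first of these with x mod 11 = 1 is 12.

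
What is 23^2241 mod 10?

The units digit of 23^n cycles with period 4: 3, 9, 7, 1, …
2241 leaves remainder 1 on division by 4, so 23^2241 ends in 3.

3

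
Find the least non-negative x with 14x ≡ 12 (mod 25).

14⁻¹ ≡ 9 (mod 25) because 14·9 = 126 = 5·25 + 1.
So x ≡ 9·12 = 108 ≡ 8 (mod 25).

8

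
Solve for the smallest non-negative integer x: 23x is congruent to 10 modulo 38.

12

23⁻¹ ≡ 5 (mod 38) because 23·5 = 115 = 3·38 + 1.
Multiplying both sides by 5: x ≡ 5·10 = 50 ≡ 12 (mod 38).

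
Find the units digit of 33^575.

7

Powers of 3 mod 10 repeat with period 4: 3, 9, 7, 1.
575 leaves remainder 3 on division by 4, so 33^575 ends in 7.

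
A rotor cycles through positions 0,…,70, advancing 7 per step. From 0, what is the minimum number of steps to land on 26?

24

The inverse of 7 mod 71 is 61 (since 7·61 = 427 ≡ 1).
Multiplying both sides by 61: x ≡ 61·26 = 1586 ≡ 24 (mod 71).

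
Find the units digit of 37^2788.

Powers of 7 mod 10 repeat with period 4: 7, 9, 3, 1.
2788 mod 4 = 0, so the last digit matches 7^4 = 1.

1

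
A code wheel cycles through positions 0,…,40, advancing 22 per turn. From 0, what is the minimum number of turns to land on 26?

31

22⁻¹ ≡ 28 (mod 41) because 22·28 = 616 = 15·41 + 1.
Multiplying both sides by 28: x ≡ 28·26 = 728 ≡ 31 (mod 41).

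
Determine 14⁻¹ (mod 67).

67 = 4·14 + 11
14 = 1·11 + 3
11 = 3·3 + 2
3 = 1·2 + 1
2 = 2·1 + 0
Back-substituting gives 14·24 ≡ 1 (mod 67).

24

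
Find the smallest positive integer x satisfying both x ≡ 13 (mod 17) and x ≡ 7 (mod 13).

98

Since 13·4 ≡ 1 (mod 17), take x = 7 + 13·((13−7)·4 mod 17) = 7 + 13·7 = 98.
Check: 98 mod 17 = 13, 98 mod 13 = 7.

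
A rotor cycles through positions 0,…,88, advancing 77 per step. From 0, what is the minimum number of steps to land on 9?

66

The inverse of 77 mod 89 is 37 (since 77·37 = 2849 ≡ 1).
So x ≡ 37·9 = 333 ≡ 66 (mod 89).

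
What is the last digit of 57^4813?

Last digits of 7^n: 7, 9, 3, 1 (period 4).
4813 leaves remainder 1 on division by 4, so 57^4813 ends in 7.

7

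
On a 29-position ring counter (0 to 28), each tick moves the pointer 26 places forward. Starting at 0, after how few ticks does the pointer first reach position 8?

26⁻¹ ≡ 19 (mod 29) because 26·19 = 494 = 17·29 + 1.
So x ≡ 19·8 = 152 ≡ 7 (mod 29).
Check: 26·7 = 182 = 6·29 + 8.

7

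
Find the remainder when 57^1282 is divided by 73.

Square-and-reduce mod 73: 57^1≡57, 57^2≡37, 57^4≡55, 57^8≡32, 57^16≡2, 57^32≡4, 57^64≡16, 57^128≡37, 57^256≡55, 57^512≡32, 57^1024≡2.
1282 = 2 + 256 + 1024, so 57^1282 ≡ 37·55·2 ≡ 55 (mod 73).

55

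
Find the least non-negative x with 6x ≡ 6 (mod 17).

1

The inverse of 6 mod 17 is 3 (since 6·3 = 18 ≡ 1).
So x ≡ 3·6 = 18 ≡ 1 (mod 17).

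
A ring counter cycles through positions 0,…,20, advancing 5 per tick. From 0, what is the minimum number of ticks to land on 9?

5⁻¹ ≡ 17 (mod 21) because 5·17 = 85 = 4·21 + 1.
So x ≡ 17·9 = 153 ≡ 6 (mod 21).

6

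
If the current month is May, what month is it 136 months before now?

136 mod 12 = 4 (since 11·12 = 132).
May − 4 months → January.

January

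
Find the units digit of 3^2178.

The units digit of 3^n cycles with period 4: 3, 9, 7, 1, …
2178 leaves remainder 2 on division by 4, so 3^2178 ends in 9.

9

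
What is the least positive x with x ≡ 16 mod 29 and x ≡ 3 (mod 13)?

x ≡ 3 (mod 13) gives x ∈ {3, 16}.
The first of these with x mod 29 = 16 is 16.

16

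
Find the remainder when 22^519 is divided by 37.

14

Successive squares of 22 mod 37: 22^1≡22, 22^2≡3, 22^4≡9, 22^8≡7, 22^16≡12, 22^32≡33, 22^64≡16, 22^128≡34, 22^256≡9, 22^512≡7.
Since 519 = 1 + 2 + 4 + 512 in binary, 22^519 ≡ 22·3·9·7 ≡ 14 (mod 37).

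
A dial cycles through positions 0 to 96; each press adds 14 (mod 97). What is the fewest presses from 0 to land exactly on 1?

7

14·7 = 98 = 1·97 + 1, so 14⁻¹ ≡ 7 (mod 97).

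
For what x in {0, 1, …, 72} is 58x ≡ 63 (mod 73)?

25

The inverse of 58 mod 73 is 34 (since 58·34 = 1972 ≡ 1).
So x ≡ 34·63 = 2142 ≡ 25 (mod 73).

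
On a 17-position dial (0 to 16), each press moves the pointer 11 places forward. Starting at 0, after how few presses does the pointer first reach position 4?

5

11⁻¹ ≡ 14 (mod 17) because 11·14 = 154 = 9·17 + 1.
So x ≡ 14·4 = 56 ≡ 5 (mod 17).
Check: 11·5 = 55 = 3·17 + 4.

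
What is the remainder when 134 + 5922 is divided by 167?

5922 mod 167 = 77 (since 35·167 = 5845).
(134 + 77) mod 167 = 44.

44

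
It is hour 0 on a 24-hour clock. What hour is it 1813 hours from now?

13

1813 = 75·24 + 13, so 1813 mod 24 = 13.
(0 + 13) mod 24 = 13.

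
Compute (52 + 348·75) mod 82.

348·75 = 26100.
Dividing 26100 by 82 gives quotient 318 and remainder 24.
(52 + 24) mod 82 = 76.

76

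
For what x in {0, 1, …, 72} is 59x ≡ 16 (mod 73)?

51

59⁻¹ ≡ 26 (mod 73) because 59·26 = 1534 = 21·73 + 1.
Multiplying both sides by 26: x ≡ 26·16 = 416 ≡ 51 (mod 73).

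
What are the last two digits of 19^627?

By repeated squaring mod 100: 19^1≡19, 19^2≡61, 19^4≡21, 19^8≡41, 19^16≡81, 19^32≡61, 19^64≡21, 19^128≡41, 19^256≡81, 19^512≡61.
627 = 1 + 2 + 16 + 32 + 64 + 512, so 19^627 ≡ 19·61·81·61·21·61 ≡ 39 (mod 100).

39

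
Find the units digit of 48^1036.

Last digits of 8^n: 8, 4, 2, 6 (period 4).
1036 leaves remainder 0 on division by 4, so 48^1036 ends in 6.

6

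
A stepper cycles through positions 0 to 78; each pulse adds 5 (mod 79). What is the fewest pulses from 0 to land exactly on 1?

79 = 15·5 + 4
5 = 1·4 + 1
4 = 4·1 + 0
Back-substituting gives 5·16 ≡ 1 (mod 79).

16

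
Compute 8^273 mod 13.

8

Square-and-reduce mod 13: 8^1≡8, 8^2≡12, 8^4≡1, 8^8≡1, 8^16≡1, 8^32≡1, 8^64≡1, 8^128≡1, 8^256≡1.
273 = 1 + 16 + 256, so 8^273 ≡ 8·1·1 ≡ 8 (mod 13).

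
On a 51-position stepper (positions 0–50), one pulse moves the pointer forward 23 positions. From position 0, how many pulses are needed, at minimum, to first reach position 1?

20

23·20 = 460 = 9·51 + 1, so 23⁻¹ ≡ 20 (mod 51).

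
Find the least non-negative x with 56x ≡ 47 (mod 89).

66

56⁻¹ ≡ 62 (mod 89) because 56·62 = 3472 = 39·89 + 1.
So x ≡ 62·47 = 2914 ≡ 66 (mod 89).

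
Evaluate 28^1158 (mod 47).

Square-and-reduce mod 47: 28^1≡28, 28^2≡32, 28^4≡37, 28^8≡6, 28^16≡36, 28^32≡27, 28^64≡24, 28^128≡12, 28^256≡3, 28^512≡9, 28^1024≡34.
1158 = 2 + 4 + 128 + 1024, so 28^1158 ≡ 32·37·12·34 ≡ 6 (mod 47).

6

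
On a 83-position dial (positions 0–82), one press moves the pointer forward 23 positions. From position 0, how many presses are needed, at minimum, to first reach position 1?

83 = 3·23 + 14
23 = 1·14 + 9
14 = 1·9 + 5
9 = 1·5 + 4
5 = 1·4 + 1
4 = 4·1 + 0
Back-substituting gives 23·65 ≡ 1 (mod 83).

65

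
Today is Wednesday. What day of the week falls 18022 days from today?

Sunday

18022 = 2574·7 + 4, so 18022 mod 7 = 4.
Wednesday + 4 days → Sunday.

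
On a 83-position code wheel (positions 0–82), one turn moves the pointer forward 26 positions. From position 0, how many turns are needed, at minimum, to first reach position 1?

16

83 = 3·26 + 5
26 = 5·5 + 1
5 = 5·1 + 0
Back-substituting gives 26·16 ≡ 1 (mod 83).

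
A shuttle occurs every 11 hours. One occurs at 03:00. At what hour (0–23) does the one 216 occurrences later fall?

216·11 = 2376.
Dividing 2376 by 24 gives quotient 99 and remainder 0.
(3 + 0) mod 24 = 3.

3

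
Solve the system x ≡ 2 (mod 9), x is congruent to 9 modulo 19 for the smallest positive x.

Since 19·1 ≡ 1 (mod 9), take x = 9 + 19·((2−9)·1 mod 9) = 9 + 19·2 = 47.
Check: 47 mod 9 = 2, 47 mod 19 = 9.

47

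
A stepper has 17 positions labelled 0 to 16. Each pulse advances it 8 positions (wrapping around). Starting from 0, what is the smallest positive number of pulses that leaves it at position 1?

15

17 = 2·8 + 1
8 = 8·1 + 0
Back-substituting gives 8·15 ≡ 1 (mod 17).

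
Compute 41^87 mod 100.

81

By repeated squaring mod 100: 41^1≡41, 41^2≡81, 41^4≡61, 41^8≡21, 41^16≡41, 41^32≡81, 41^64≡61.
87 = 1 + 2 + 4 + 16 + 64, so 41^87 ≡ 41·81·61·41·61 ≡ 81 (mod 100).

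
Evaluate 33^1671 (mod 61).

By repeated squaring mod 61: 33^1≡33, 33^2≡52, 33^4≡20, 33^8≡34, 33^16≡58, 33^32≡9, 33^64≡20, 33^128≡34, 33^256≡58, 33^512≡9, 33^1024≡20.
Since 1671 = 1 + 2 + 4 + 128 + 512 + 1024 in binary, 33^1671 ≡ 33·52·20·34·9·20 ≡ 28 (mod 61).

28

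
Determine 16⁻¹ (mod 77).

53

16·53 = 848 = 11·77 + 1, so 16⁻¹ ≡ 53 (mod 77).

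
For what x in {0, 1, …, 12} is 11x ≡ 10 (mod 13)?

The inverse of 11 mod 13 is 6 (since 11·6 = 66 ≡ 1).
Multiplying both sides by 6: x ≡ 6·10 = 60 ≡ 8 (mod 13).
Check: 11·8 = 88 = 6·13 + 10.

8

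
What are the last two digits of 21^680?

01

By repeated squaring mod 100: 21^1≡21, 21^2≡41, 21^4≡81, 21^8≡61, 21^16≡21, 21^32≡41, 21^64≡81, 21^128≡61, 21^256≡21, 21^512≡41.
Since 680 = 8 + 32 + 128 + 512 in binary, 21^680 ≡ 61·41·61·41 ≡ 1 (mod 100).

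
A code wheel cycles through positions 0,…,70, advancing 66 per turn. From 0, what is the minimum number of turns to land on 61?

The inverse of 66 mod 71 is 14 (since 66·14 = 924 ≡ 1).
So x ≡ 14·61 = 854 ≡ 2 (mod 71).
Check: 66·2 = 132 = 1·71 + 61.

2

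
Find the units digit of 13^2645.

3

Powers of 3 mod 10 repeat with period 4: 3, 9, 7, 1.
2645 mod 4 = 1, so the last digit matches 3^1 = 3.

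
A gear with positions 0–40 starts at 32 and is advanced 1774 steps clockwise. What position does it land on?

2

1774 − 43·41 = 11, so 1774 ≡ 11 (mod 41).
(32 + 11) mod 41 = 2.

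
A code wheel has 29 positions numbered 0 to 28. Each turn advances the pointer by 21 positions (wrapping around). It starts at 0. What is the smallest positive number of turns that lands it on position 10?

21⁻¹ ≡ 18 (mod 29) because 21·18 = 378 = 13·29 + 1.
So x ≡ 18·10 = 180 ≡ 6 (mod 29).

6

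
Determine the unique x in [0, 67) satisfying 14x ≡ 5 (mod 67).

14⁻¹ ≡ 24 (mod 67) because 14·24 = 336 = 5·67 + 1.
Multiplying both sides by 24: x ≡ 24·5 = 120 ≡ 53 (mod 67).

53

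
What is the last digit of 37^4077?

Last digits of 7^n: 7, 9, 3, 1 (period 4).
4077 mod 4 = 1, so the last digit matches 7^1 = 7.

7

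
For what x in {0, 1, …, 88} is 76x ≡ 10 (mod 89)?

54

76⁻¹ ≡ 41 (mod 89) because 76·41 = 3116 = 35·89 + 1.
So x ≡ 41·10 = 410 ≡ 54 (mod 89).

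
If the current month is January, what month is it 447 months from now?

447 − 37·12 = 3, so 447 ≡ 3 (mod 12).
January + 3 months → April.

April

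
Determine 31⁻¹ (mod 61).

2

31·2 = 62 = 1·61 + 1, so 31⁻¹ ≡ 2 (mod 61).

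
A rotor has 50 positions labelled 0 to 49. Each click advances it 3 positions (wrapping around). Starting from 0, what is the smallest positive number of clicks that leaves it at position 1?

17

50 = 16·3 + 2
3 = 1·2 + 1
2 = 2·1 + 0
Back-substituting gives 3·17 ≡ 1 (mod 50).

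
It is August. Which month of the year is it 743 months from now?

743 mod 12 = 11 (since 61·12 = 732).
August + 11 months → July.

July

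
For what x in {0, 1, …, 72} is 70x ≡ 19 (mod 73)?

70⁻¹ ≡ 24 (mod 73) because 70·24 = 1680 = 23·73 + 1.
So x ≡ 24·19 = 456 ≡ 18 (mod 73).

18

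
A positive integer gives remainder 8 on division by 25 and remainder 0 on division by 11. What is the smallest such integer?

33

x ≡ 0 (mod 11) gives x ∈ {0, 11, 22, 33}.
The first of these with x mod 25 = 8 is 33.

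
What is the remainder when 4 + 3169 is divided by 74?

65

3169 mod 74 = 61 (since 42·74 = 3108).
(4 + 61) mod 74 = 65.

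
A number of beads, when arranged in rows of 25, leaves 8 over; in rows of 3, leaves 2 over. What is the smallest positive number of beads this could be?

8

Since 3·17 ≡ 1 (mod 25), take x = 2 + 3·((8−2)·17 mod 25) = 2 + 3·2 = 8.
Check: 8 mod 25 = 8, 8 mod 3 = 2.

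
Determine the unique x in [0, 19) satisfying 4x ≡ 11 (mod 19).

The inverse of 4 mod 19 is 5 (since 4·5 = 20 ≡ 1).
So x ≡ 5·11 = 55 ≡ 17 (mod 19).

17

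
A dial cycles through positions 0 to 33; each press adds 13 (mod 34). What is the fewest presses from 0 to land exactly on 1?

34 = 2·13 + 8
13 = 1·8 + 5
8 = 1·5 + 3
5 = 1·3 + 2
3 = 1·2 + 1
2 = 2·1 + 0
Back-substituting gives 13·21 ≡ 1 (mod 34).

21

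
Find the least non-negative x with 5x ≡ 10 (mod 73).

2

5⁻¹ ≡ 44 (mod 73) because 5·44 = 220 = 3·73 + 1.
Multiplying both sides by 44: x ≡ 44·10 = 440 ≡ 2 (mod 73).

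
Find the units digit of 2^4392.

6

Powers of 2 mod 10 repeat with period 4: 2, 4, 8, 6.
4392 mod 4 = 0, so the last digit matches 2^4 = 6.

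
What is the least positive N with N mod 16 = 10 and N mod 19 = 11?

106

x ≡ 10 (mod 16) gives x ∈ {10, 26, 42, 58, 74, 90, 106}.
The first of these with x mod 19 = 11 is 106.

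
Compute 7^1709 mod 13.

Square-and-reduce mod 13: 7^1≡7, 7^2≡10, 7^4≡9, 7^8≡3, 7^16≡9, 7^32≡3, 7^64≡9, 7^128≡3, 7^256≡9, 7^512≡3, 7^1024≡9.
1709 = 1 + 4 + 8 + 32 + 128 + 512 + 1024, so 7^1709 ≡ 7·9·3·3·3·3·9 ≡ 11 (mod 13).

11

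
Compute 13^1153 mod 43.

14

By repeated squaring mod 43: 13^1≡13, 13^2≡40, 13^4≡9, 13^8≡38, 13^16≡25, 13^32≡23, 13^64≡13, 13^128≡40, 13^256≡9, 13^512≡38, 13^1024≡25.
1153 = 1 + 128 + 1024, so 13^1153 ≡ 13·40·25 ≡ 14 (mod 43).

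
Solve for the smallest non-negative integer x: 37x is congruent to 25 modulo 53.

15

37⁻¹ ≡ 43 (mod 53) because 37·43 = 1591 = 30·53 + 1.
So x ≡ 43·25 = 1075 ≡ 15 (mod 53).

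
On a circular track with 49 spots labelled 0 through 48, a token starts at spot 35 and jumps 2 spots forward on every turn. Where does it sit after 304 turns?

6

304·2 = 608.
608 − 12·49 = 20, so 608 ≡ 20 (mod 49).
(35 + 20) mod 49 = 6.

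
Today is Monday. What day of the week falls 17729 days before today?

Wednesday

Dividing 17729 by 7 gives quotient 2532 and remainder 5.
Monday − 5 days → Wednesday.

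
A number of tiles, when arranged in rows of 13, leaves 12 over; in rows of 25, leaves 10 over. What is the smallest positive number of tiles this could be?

285

Since 25·12 ≡ 1 (mod 13), take x = 10 + 25·((12−10)·12 mod 13) = 10 + 25·11 = 285.
Check: 285 mod 13 = 12, 285 mod 25 = 10.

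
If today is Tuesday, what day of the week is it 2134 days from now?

2134 mod 7 = 6 (since 304·7 = 2128).
Tuesday + 6 days → Monday.

Monday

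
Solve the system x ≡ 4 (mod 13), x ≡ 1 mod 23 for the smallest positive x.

277

Since 23·4 ≡ 1 (mod 13), take x = 1 + 23·((4−1)·4 mod 13) = 1 + 23·12 = 277.
Check: 277 mod 13 = 4, 277 mod 23 = 1.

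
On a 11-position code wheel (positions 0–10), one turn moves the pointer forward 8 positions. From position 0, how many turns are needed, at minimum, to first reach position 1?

7

11 = 1·8 + 3
8 = 2·3 + 2
3 = 1·2 + 1
2 = 2·1 + 0
Back-substituting gives 8·7 ≡ 1 (mod 11).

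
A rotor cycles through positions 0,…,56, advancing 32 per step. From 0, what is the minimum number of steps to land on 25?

56

The inverse of 32 mod 57 is 41 (since 32·41 = 1312 ≡ 1).
So x ≡ 41·25 = 1025 ≡ 56 (mod 57).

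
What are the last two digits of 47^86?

By repeated squaring mod 100: 47^1≡47, 47^2≡9, 47^4≡81, 47^8≡61, 47^16≡21, 47^32≡41, 47^64≡81.
Since 86 = 2 + 4 + 16 + 64 in binary, 47^86 ≡ 9·81·21·81 ≡ 29 (mod 100).

29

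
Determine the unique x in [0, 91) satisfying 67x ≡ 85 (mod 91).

23

The inverse of 67 mod 91 is 72 (since 67·72 = 4824 ≡ 1).
Multiplying both sides by 72: x ≡ 72·85 = 6120 ≡ 23 (mod 91).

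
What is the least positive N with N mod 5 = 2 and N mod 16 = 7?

7

Since 16·1 ≡ 1 (mod 5), take x = 7 + 16·((2−7)·1 mod 5) = 7 + 16·0 = 7.
Check: 7 mod 5 = 2, 7 mod 16 = 7.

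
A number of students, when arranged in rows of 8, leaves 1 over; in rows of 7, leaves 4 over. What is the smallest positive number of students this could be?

25

Since 7·7 ≡ 1 (mod 8), take x = 4 + 7·((1−4)·7 mod 8) = 4 + 7·3 = 25.
Check: 25 mod 8 = 1, 25 mod 7 = 4.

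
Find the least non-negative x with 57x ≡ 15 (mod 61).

57⁻¹ ≡ 15 (mod 61) because 57·15 = 855 = 14·61 + 1.
So x ≡ 15·15 = 225 ≡ 42 (mod 61).
Check: 57·42 = 2394 = 39·61 + 15.

42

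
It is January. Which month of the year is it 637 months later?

Dividing 637 by 12 gives quotient 53 and remainder 1.
January + 1 month → February.

February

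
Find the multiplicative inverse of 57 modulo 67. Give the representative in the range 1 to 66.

67 = 1·57 + 10
57 = 5·10 + 7
10 = 1·7 + 3
7 = 2·3 + 1
3 = 3·1 + 0
Back-substituting gives 57·20 ≡ 1 (mod 67).

20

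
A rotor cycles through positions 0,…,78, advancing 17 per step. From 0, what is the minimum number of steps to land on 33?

67

17⁻¹ ≡ 14 (mod 79) because 17·14 = 238 = 3·79 + 1.
Multiplying both sides by 14: x ≡ 14·33 = 462 ≡ 67 (mod 79).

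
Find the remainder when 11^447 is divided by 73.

7

By repeated squaring mod 73: 11^1≡11, 11^2≡48, 11^4≡41, 11^8≡2, 11^16≡4, 11^32≡16, 11^64≡37, 11^128≡55, 11^256≡32.
Since 447 = 1 + 2 + 4 + 8 + 16 + 32 + 128 + 256 in binary, 11^447 ≡ 11·48·41·2·4·16·55·32 ≡ 7 (mod 73).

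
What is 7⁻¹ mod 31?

9

7·9 = 63 = 2·31 + 1, so 7⁻¹ ≡ 9 (mod 31).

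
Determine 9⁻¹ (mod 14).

9·11 = 99 = 7·14 + 1, so 9⁻¹ ≡ 11 (mod 14).

11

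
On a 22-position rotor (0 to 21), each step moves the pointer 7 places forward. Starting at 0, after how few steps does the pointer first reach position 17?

15

7⁻¹ ≡ 19 (mod 22) because 7·19 = 133 = 6·22 + 1.
So x ≡ 19·17 = 323 ≡ 15 (mod 22).
Check: 7·15 = 105 = 4·22 + 17.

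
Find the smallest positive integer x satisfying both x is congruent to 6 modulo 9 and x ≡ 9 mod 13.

x ≡ 6 (mod 9) gives x ∈ {6, 15, 24, 33, 42, 51, 60, 69, …}.
The first of these with x mod 13 = 9 is 87.

87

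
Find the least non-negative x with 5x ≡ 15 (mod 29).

3

The inverse of 5 mod 29 is 6 (since 5·6 = 30 ≡ 1).
Multiplying both sides by 6: x ≡ 6·15 = 90 ≡ 3 (mod 29).
Check: 5·3 = 15 = 0·29 + 15.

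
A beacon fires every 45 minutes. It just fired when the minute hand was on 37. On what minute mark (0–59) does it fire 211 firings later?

52

211·45 = 9495.
Dividing 9495 by 60 gives quotient 158 and remainder 15.
(37 + 15) mod 60 = 52.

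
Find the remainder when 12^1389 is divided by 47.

32

Successive squares of 12 mod 47: 12^1≡12, 12^2≡3, 12^4≡9, 12^8≡34, 12^16≡28, 12^32≡32, 12^64≡37, 12^128≡6, 12^256≡36, 12^512≡27, 12^1024≡24.
1389 = 1 + 4 + 8 + 32 + 64 + 256 + 1024, so 12^1389 ≡ 12·9·34·32·37·36·24 ≡ 32 (mod 47).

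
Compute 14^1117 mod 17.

5

Square-and-reduce mod 17: 14^1≡14, 14^2≡9, 14^4≡13, 14^8≡16, 14^16≡1, 14^32≡1, 14^64≡1, 14^128≡1, 14^256≡1, 14^512≡1, 14^1024≡1.
1117 = 1 + 4 + 8 + 16 + 64 + 1024, so 14^1117 ≡ 14·13·16·1·1·1 ≡ 5 (mod 17).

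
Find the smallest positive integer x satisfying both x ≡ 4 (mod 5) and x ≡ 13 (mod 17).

x ≡ 4 (mod 5) gives x ∈ {4, 9, 14, 19, 24, 29, 34, 39, …}.
The first of these with x mod 17 = 13 is 64.

64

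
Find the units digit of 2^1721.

2

Powers of 2 mod 10 repeat with period 4: 2, 4, 8, 6.
1721 leaves remainder 1 on division by 4, so 2^1721 ends in 2.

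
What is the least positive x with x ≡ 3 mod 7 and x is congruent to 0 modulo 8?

24

x ≡ 3 (mod 7) gives x ∈ {3, 10, 17, 24}.
The first of these with x mod 8 = 0 is 24.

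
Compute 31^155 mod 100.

51

Successive squares of 31 mod 100: 31^1≡31, 31^2≡61, 31^4≡21, 31^8≡41, 31^16≡81, 31^32≡61, 31^64≡21, 31^128≡41.
155 = 1 + 2 + 8 + 16 + 128, so 31^155 ≡ 31·61·41·81·41 ≡ 51 (mod 100).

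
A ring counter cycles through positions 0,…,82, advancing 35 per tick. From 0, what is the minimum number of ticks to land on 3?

57

The inverse of 35 mod 83 is 19 (since 35·19 = 665 ≡ 1).
Multiplying both sides by 19: x ≡ 19·3 = 57 ≡ 57 (mod 83).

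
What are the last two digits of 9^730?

Square-and-reduce mod 100: 9^1≡9, 9^2≡81, 9^4≡61, 9^8≡21, 9^16≡41, 9^32≡81, 9^64≡61, 9^128≡21, 9^256≡41, 9^512≡81.
Since 730 = 2 + 8 + 16 + 64 + 128 + 512 in binary, 9^730 ≡ 81·21·41·61·21·81 ≡ 1 (mod 100).

01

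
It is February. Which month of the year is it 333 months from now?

333 = 27·12 + 9, so 333 mod 12 = 9.
February + 9 months → November.

November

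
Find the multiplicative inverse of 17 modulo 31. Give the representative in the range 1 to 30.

11

17·11 = 187 = 6·31 + 1, so 17⁻¹ ≡ 11 (mod 31).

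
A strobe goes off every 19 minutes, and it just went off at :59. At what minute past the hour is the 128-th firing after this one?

31

128·19 = 2432.
2432 mod 60 = 32 (since 40·60 = 2400).
(59 + 32) mod 60 = 31.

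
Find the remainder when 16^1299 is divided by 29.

Successive squares of 16 mod 29: 16^1≡16, 16^2≡24, 16^4≡25, 16^8≡16, 16^16≡24, 16^32≡25, 16^64≡16, 16^128≡24, 16^256≡25, 16^512≡16, 16^1024≡24.
Since 1299 = 1 + 2 + 16 + 256 + 1024 in binary, 16^1299 ≡ 16·24·24·25·24 ≡ 25 (mod 29).

25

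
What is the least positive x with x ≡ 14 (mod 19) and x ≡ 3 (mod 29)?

90

Since 29·2 ≡ 1 (mod 19), take x = 3 + 29·((14−3)·2 mod 19) = 3 + 29·3 = 90.
Check: 90 mod 19 = 14, 90 mod 29 = 3.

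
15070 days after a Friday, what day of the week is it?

15070 − 2152·7 = 6, so 15070 ≡ 6 (mod 7).
Friday + 6 days → Thursday.

Thursday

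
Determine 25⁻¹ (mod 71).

71 = 2·25 + 21
25 = 1·21 + 4
21 = 5·4 + 1
4 = 4·1 + 0
Back-substituting gives 25·54 ≡ 1 (mod 71).

54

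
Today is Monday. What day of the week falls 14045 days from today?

14045 − 2006·7 = 3, so 14045 ≡ 3 (mod 7).
Monday + 3 days → Thursday.

Thursday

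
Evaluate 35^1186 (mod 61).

Successive squares of 35 mod 61: 35^1≡35, 35^2≡5, 35^4≡25, 35^8≡15, 35^16≡42, 35^32≡56, 35^64≡25, 35^128≡15, 35^256≡42, 35^512≡56, 35^1024≡25.
1186 = 2 + 32 + 128 + 1024, so 35^1186 ≡ 5·56·15·25 ≡ 19 (mod 61).

19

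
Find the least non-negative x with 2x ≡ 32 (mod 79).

16

The inverse of 2 mod 79 is 40 (since 2·40 = 80 ≡ 1).
Multiplying both sides by 40: x ≡ 40·32 = 1280 ≡ 16 (mod 79).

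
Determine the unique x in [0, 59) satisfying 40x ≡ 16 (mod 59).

40⁻¹ ≡ 31 (mod 59) because 40·31 = 1240 = 21·59 + 1.
So x ≡ 31·16 = 496 ≡ 24 (mod 59).

24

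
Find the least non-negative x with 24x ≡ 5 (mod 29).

28

The inverse of 24 mod 29 is 23 (since 24·23 = 552 ≡ 1).
So x ≡ 23·5 = 115 ≡ 28 (mod 29).
Check: 24·28 = 672 = 23·29 + 5.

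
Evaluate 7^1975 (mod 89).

By repeated squaring mod 89: 7^1≡7, 7^2≡49, 7^4≡87, 7^8≡4, 7^16≡16, 7^32≡78, 7^64≡32, 7^128≡45, 7^256≡67, 7^512≡39, 7^1024≡8.
1975 = 1 + 2 + 4 + 16 + 32 + 128 + 256 + 512 + 1024, so 7^1975 ≡ 7·49·87·16·78·45·67·39·8 ≡ 70 (mod 89).

70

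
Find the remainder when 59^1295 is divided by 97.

By repeated squaring mod 97: 59^1≡59, 59^2≡86, 59^4≡24, 59^8≡91, 59^16≡36, 59^32≡35, 59^64≡61, 59^128≡35, 59^256≡61, 59^512≡35, 59^1024≡61.
Since 1295 = 1 + 2 + 4 + 8 + 256 + 1024 in binary, 59^1295 ≡ 59·86·24·91·61·61 ≡ 23 (mod 97).

23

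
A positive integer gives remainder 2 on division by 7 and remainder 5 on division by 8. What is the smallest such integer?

37

Since 8·1 ≡ 1 (mod 7), take x = 5 + 8·((2−5)·1 mod 7) = 5 + 8·4 = 37.
Check: 37 mod 7 = 2, 37 mod 8 = 5.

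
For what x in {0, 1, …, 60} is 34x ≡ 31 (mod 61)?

34⁻¹ ≡ 9 (mod 61) because 34·9 = 306 = 5·61 + 1.
Multiplying both sides by 9: x ≡ 9·31 = 279 ≡ 35 (mod 61).
Check: 34·35 = 1190 = 19·61 + 31.

35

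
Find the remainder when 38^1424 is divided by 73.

By repeated squaring mod 73: 38^1≡38, 38^2≡57, 38^4≡37, 38^8≡55, 38^16≡32, 38^32≡2, 38^64≡4, 38^128≡16, 38^256≡37, 38^512≡55, 38^1024≡32.
Since 1424 = 16 + 128 + 256 + 1024 in binary, 38^1424 ≡ 32·16·37·32 ≡ 16 (mod 73).

16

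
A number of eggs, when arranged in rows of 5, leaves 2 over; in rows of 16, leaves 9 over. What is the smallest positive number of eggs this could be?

57

x ≡ 2 (mod 5) gives x ∈ {2, 7, 12, 17, 22, 27, 32, 37, …}.
The first of these with x mod 16 = 9 is 57.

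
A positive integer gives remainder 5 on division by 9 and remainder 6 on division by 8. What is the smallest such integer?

x ≡ 6 (mod 8) gives x ∈ {6, 14}.
The first of these with x mod 9 = 5 is 14.

14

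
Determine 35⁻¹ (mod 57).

44

35·44 = 1540 = 27·57 + 1, so 35⁻¹ ≡ 44 (mod 57).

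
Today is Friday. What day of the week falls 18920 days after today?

18920 mod 7 = 6 (since 2702·7 = 18914).
Friday + 6 days → Thursday.

Thursday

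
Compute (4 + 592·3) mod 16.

4

592·3 = 1776.
1776 = 111·16 + 0, so 1776 mod 16 = 0.
(4 + 0) mod 16 = 4.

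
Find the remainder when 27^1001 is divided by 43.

42

By repeated squaring mod 43: 27^1≡27, 27^2≡41, 27^4≡4, 27^8≡16, 27^16≡41, 27^32≡4, 27^64≡16, 27^128≡41, 27^256≡4, 27^512≡16.
Since 1001 = 1 + 8 + 32 + 64 + 128 + 256 + 512 in binary, 27^1001 ≡ 27·16·4·16·41·4·16 ≡ 42 (mod 43).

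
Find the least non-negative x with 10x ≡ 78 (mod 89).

10⁻¹ ≡ 9 (mod 89) because 10·9 = 90 = 1·89 + 1.
Multiplying both sides by 9: x ≡ 9·78 = 702 ≡ 79 (mod 89).

79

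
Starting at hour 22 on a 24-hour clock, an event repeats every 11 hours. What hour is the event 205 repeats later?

21

205·11 = 2255.
Dividing 2255 by 24 gives quotient 93 and remainder 23.
(22 + 23) mod 24 = 21.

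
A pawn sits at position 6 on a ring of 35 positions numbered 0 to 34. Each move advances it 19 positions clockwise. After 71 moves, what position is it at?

71·19 = 1349.
1349 mod 35 = 19 (since 38·35 = 1330).
(6 + 19) mod 35 = 25.

25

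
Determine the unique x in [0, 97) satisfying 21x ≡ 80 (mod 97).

The inverse of 21 mod 97 is 37 (since 21·37 = 777 ≡ 1).
Multiplying both sides by 37: x ≡ 37·80 = 2960 ≡ 50 (mod 97).
Check: 21·50 = 1050 = 10·97 + 80.

50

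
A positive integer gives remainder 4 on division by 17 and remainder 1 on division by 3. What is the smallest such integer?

4

x ≡ 1 (mod 3) gives x ∈ {1, 4}.
The first of these with x mod 17 = 4 is 4.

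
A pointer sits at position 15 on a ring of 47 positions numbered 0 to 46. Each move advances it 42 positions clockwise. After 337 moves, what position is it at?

22

337·42 = 14154.
Dividing 14154 by 47 gives quotient 301 and remainder 7.
(15 + 7) mod 47 = 22.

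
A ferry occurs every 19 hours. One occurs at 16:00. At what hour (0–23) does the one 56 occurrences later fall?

56·19 = 1064.
1064 mod 24 = 8 (since 44·24 = 1056).
(16 + 8) mod 24 = 0.

0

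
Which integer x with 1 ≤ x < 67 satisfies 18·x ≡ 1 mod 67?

67 = 3·18 + 13
18 = 1·13 + 5
13 = 2·5 + 3
5 = 1·3 + 2
3 = 1·2 + 1
2 = 2·1 + 0
Back-substituting gives 18·41 ≡ 1 (mod 67).

41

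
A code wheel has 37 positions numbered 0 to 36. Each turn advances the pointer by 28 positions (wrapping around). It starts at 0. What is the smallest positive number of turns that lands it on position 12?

The inverse of 28 mod 37 is 4 (since 28·4 = 112 ≡ 1).
Multiplying both sides by 4: x ≡ 4·12 = 48 ≡ 11 (mod 37).

11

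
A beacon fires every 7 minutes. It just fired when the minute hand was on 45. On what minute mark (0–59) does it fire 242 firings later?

59

242·7 = 1694.
1694 mod 60 = 14 (since 28·60 = 1680).
(45 + 14) mod 60 = 59.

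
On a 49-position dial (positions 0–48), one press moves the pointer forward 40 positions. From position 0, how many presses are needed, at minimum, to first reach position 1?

38

49 = 1·40 + 9
40 = 4·9 + 4
9 = 2·4 + 1
4 = 4·1 + 0
Back-substituting gives 40·38 ≡ 1 (mod 49).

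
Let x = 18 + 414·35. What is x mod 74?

4

414·35 = 14490.
14490 mod 74 = 60 (since 195·74 = 14430).
(18 + 60) mod 74 = 4.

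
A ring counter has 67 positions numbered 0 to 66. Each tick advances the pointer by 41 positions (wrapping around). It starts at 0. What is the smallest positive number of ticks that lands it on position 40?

The inverse of 41 mod 67 is 18 (since 41·18 = 738 ≡ 1).
So x ≡ 18·40 = 720 ≡ 50 (mod 67).

50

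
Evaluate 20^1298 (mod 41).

4

By repeated squaring mod 41: 20^1≡20, 20^2≡31, 20^4≡18, 20^8≡37, 20^16≡16, 20^32≡10, 20^64≡18, 20^128≡37, 20^256≡16, 20^512≡10, 20^1024≡18.
Since 1298 = 2 + 16 + 256 + 1024 in binary, 20^1298 ≡ 31·16·16·18 ≡ 4 (mod 41).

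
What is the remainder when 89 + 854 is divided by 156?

854 − 5·156 = 74, so 854 ≡ 74 (mod 156).
(89 + 74) mod 156 = 7.

7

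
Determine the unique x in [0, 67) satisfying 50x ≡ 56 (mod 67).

44

50⁻¹ ≡ 63 (mod 67) because 50·63 = 3150 = 47·67 + 1.
So x ≡ 63·56 = 3528 ≡ 44 (mod 67).
Check: 50·44 = 2200 = 32·67 + 56.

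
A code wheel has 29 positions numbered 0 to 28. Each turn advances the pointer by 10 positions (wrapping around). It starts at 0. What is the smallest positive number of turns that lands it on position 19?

10⁻¹ ≡ 3 (mod 29) because 10·3 = 30 = 1·29 + 1.
So x ≡ 3·19 = 57 ≡ 28 (mod 29).

28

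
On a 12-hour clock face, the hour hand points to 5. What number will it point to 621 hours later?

Dividing 621 by 12 gives quotient 51 and remainder 9.
5 + 9 → 2 on a 12-hour dial.

2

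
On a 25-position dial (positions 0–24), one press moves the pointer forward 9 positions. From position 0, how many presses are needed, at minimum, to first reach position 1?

14

9·14 = 126 = 5·25 + 1, so 9⁻¹ ≡ 14 (mod 25).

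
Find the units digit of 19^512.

1

The units digit of 19^n cycles with period 2: 9, 1, …
512 leaves remainder 0 on division by 2, so 19^512 ends in 1.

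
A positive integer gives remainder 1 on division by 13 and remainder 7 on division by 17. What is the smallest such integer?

Since 17·10 ≡ 1 (mod 13), take x = 7 + 17·((1−7)·10 mod 13) = 7 + 17·5 = 92.
Check: 92 mod 13 = 1, 92 mod 17 = 7.

92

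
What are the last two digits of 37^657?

17

Square-and-reduce mod 100: 37^1≡37, 37^2≡69, 37^4≡61, 37^8≡21, 37^16≡41, 37^32≡81, 37^64≡61, 37^128≡21, 37^256≡41, 37^512≡81.
Since 657 = 1 + 16 + 128 + 512 in binary, 37^657 ≡ 37·41·21·81 ≡ 17 (mod 100).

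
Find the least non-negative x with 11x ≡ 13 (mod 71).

11⁻¹ ≡ 13 (mod 71) because 11·13 = 143 = 2·71 + 1.
Multiplying both sides by 13: x ≡ 13·13 = 169 ≡ 27 (mod 71).
Check: 11·27 = 297 = 4·71 + 13.

27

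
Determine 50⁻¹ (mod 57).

8

50·8 = 400 = 7·57 + 1, so 50⁻¹ ≡ 8 (mod 57).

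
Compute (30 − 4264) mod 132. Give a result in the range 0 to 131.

4264 mod 132 = 40 (since 32·132 = 4224).
(30 − 40) mod 132 = 122.

122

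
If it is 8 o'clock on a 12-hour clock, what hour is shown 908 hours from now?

908 mod 12 = 8 (since 75·12 = 900).
8 + 8 → 4 on a 12-hour dial.

4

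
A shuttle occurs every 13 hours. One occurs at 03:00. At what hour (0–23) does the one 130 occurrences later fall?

130·13 = 1690.
1690 mod 24 = 10 (since 70·24 = 1680).
(3 + 10) mod 24 = 13.

13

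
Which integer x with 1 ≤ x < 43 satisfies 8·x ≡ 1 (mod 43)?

27

8·27 = 216 = 5·43 + 1, so 8⁻¹ ≡ 27 (mod 43).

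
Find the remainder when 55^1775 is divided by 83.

52

Successive squares of 55 mod 83: 55^1≡55, 55^2≡37, 55^4≡41, 55^8≡21, 55^16≡26, 55^32≡12, 55^64≡61, 55^128≡69, 55^256≡30, 55^512≡70, 55^1024≡3.
1775 = 1 + 2 + 4 + 8 + 32 + 64 + 128 + 512 + 1024, so 55^1775 ≡ 55·37·41·21·12·61·69·70·3 ≡ 52 (mod 83).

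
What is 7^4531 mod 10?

3

Powers of 7 mod 10 repeat with period 4: 7, 9, 3, 1.
4531 mod 4 = 3, so the last digit matches 7^3 = 3.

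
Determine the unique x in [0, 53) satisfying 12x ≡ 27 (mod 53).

The inverse of 12 mod 53 is 31 (since 12·31 = 372 ≡ 1).
So x ≡ 31·27 = 837 ≡ 42 (mod 53).
Check: 12·42 = 504 = 9·53 + 27.

42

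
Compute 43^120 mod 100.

By repeated squaring mod 100: 43^1≡43, 43^2≡49, 43^4≡1, 43^8≡1, 43^16≡1, 43^32≡1, 43^64≡1.
Since 120 = 8 + 16 + 32 + 64 in binary, 43^120 ≡ 1·1·1·1 ≡ 1 (mod 100).

1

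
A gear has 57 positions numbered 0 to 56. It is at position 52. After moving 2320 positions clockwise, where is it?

35

Dividing 2320 by 57 gives quotient 40 and remainder 40.
(52 + 40) mod 57 = 35.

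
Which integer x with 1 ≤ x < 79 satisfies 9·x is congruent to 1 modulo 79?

44

79 = 8·9 + 7
9 = 1·7 + 2
7 = 3·2 + 1
2 = 2·1 + 0
Back-substituting gives 9·44 ≡ 1 (mod 79).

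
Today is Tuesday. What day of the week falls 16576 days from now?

Tuesday

Dividing 16576 by 7 gives quotient 2368 and remainder 0.
Tuesday + 0 days → Tuesday.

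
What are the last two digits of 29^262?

41

Square-and-reduce mod 100: 29^1≡29, 29^2≡41, 29^4≡81, 29^8≡61, 29^16≡21, 29^32≡41, 29^64≡81, 29^128≡61, 29^256≡21.
Since 262 = 2 + 4 + 256 in binary, 29^262 ≡ 41·81·21 ≡ 41 (mod 100).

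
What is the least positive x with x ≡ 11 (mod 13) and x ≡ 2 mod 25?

Since 25·12 ≡ 1 (mod 13), take x = 2 + 25·((11−2)·12 mod 13) = 2 + 25·4 = 102.
Check: 102 mod 13 = 11, 102 mod 25 = 2.

102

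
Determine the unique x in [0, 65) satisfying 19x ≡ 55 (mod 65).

20

19⁻¹ ≡ 24 (mod 65) because 19·24 = 456 = 7·65 + 1.
Multiplying both sides by 24: x ≡ 24·55 = 1320 ≡ 20 (mod 65).
Check: 19·20 = 380 = 5·65 + 55.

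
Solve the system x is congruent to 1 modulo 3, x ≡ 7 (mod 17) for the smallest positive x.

Since 17·2 ≡ 1 (mod 3), take x = 7 + 17·((1−7)·2 mod 3) = 7 + 17·0 = 7.
Check: 7 mod 3 = 1, 7 mod 17 = 7.

7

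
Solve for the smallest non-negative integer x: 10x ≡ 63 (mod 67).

The inverse of 10 mod 67 is 47 (since 10·47 = 470 ≡ 1).
So x ≡ 47·63 = 2961 ≡ 13 (mod 67).

13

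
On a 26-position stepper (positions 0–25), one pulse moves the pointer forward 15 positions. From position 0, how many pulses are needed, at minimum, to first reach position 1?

15·7 = 105 = 4·26 + 1, so 15⁻¹ ≡ 7 (mod 26).

7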